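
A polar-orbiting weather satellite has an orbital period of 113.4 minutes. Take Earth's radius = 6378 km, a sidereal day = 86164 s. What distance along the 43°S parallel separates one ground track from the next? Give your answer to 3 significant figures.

2310 km

T = 113.4 min = 6804.0 s.
Node shift per orbit = (6804.0/86164) × 360° = 28.43°.
Equatorial spacing = 28.43 × 111.3 km/° = 3164 km.
At 43° latitude, spacing = 3164 × cos(43°) = 2314 km.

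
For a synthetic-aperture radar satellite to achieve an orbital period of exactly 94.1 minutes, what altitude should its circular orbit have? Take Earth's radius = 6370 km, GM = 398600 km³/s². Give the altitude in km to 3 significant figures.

T = 94.1 min = 5646.0 s.
From T = 2π√(a³/μ): a = (μ T²/4π²)^(1/3) = (398600 × 5646.0² / 4π²)^(1/3) = 6853 km.
Altitude h = a − R = 6853 − 6370 = 483 km.

483 km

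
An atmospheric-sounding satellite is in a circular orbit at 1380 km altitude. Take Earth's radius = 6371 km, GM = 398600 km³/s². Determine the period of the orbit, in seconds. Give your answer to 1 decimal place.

Semi-major axis a = 6371 + 1380 = 7751 km. Period T = 2π√(a³/μ) = 2π√(7751³/398600) = 6791.2 s = 113.19 min.

6791.2 seconds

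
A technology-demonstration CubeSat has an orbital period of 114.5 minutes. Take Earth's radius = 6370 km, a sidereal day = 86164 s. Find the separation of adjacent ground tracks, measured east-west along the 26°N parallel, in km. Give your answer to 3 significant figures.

T = 114.5 min = 6870.0 s.
Node shift per orbit = (6870.0/86164) × 360° = 28.70°.
Equatorial spacing = 28.70 × 111.2 km/° = 3191 km.
At 26° latitude, spacing = 3191 × cos(26°) = 2868 km.

2870 km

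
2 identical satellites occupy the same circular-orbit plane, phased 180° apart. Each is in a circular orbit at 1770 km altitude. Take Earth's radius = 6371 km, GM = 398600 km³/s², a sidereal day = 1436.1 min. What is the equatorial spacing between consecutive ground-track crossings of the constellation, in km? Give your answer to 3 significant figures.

1700 km

Semi-major axis a = 6371 + 1770 = 8141 km. Period T = 2π√(a³/μ) = 2π√(8141³/398600) = 7310.2 s = 121.84 min.
Single-satellite node shift = (7310.2/86166) × 360° = 30.54°.
With 2 satellites evenly phased, successive equator crossings are 30.54/2 = 15.271° apart.
That is 15.271 × 111.2 = 1698 km at the equator.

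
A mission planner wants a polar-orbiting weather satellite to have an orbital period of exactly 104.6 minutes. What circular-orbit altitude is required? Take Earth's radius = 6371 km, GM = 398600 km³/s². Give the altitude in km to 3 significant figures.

983 km

T = 104.6 min = 6276.0 s.
From T = 2π√(a³/μ): a = (μ T²/4π²)^(1/3) = (398600 × 6276.0² / 4π²)^(1/3) = 7354 km.
Altitude h = a − R = 7354 − 6371 = 983 km.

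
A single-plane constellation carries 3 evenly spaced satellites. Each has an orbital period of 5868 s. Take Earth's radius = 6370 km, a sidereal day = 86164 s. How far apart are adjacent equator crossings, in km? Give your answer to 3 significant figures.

909 km

Single-satellite node shift = (5868.0/86164) × 360° = 24.52°.
With 3 satellites evenly phased, successive equator crossings are 24.52/3 = 8.172° apart.
That is 8.172 × 111.2 = 909 km at the equator.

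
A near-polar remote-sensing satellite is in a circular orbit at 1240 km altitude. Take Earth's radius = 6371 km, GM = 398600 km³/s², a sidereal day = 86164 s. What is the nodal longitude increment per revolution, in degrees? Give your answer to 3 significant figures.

27.6°

Semi-major axis a = 6371 + 1240 = 7611 km. Period T = 2π√(a³/μ) = 2π√(7611³/398600) = 6608.1 s = 110.13 min.
During one orbit Earth rotates (6608.1 / 86164) × 360° = 27.61°.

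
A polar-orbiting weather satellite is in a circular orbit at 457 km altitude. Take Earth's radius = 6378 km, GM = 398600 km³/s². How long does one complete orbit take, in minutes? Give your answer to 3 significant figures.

Semi-major axis a = 6378 + 457 = 6835 km. Period T = 2π√(a³/μ) = 2π√(6835³/398600) = 5623.7 s = 93.73 min.

93.7 min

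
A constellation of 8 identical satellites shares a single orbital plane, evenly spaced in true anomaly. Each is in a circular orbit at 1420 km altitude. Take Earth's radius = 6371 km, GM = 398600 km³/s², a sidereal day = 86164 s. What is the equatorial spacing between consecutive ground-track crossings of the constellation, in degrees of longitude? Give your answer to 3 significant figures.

Semi-major axis a = 6371 + 1420 = 7791 km. Period T = 2π√(a³/μ) = 2π√(7791³/398600) = 6843.9 s = 114.06 min.
Single-satellite node shift = (6843.9/86164) × 360° = 28.59°.
With 8 satellites evenly phased, successive equator crossings are 28.59/8 = 3.574° apart.

3.57°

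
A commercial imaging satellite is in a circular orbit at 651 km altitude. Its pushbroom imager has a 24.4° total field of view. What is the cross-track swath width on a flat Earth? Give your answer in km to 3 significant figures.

282 km

Half-angle = 24.4°/2 = 12.2°.
Swath width ≈ 2h·tan(θ/2) = 2 × 651 × tan(12.2°) = 281.5 km.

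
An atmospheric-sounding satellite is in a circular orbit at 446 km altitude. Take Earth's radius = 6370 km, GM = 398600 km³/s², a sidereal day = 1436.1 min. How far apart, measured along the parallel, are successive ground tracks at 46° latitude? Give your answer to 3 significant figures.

1810 km

Semi-major axis a = 6370 + 446 = 6816 km. Period T = 2π√(a³/μ) = 2π√(6816³/398600) = 5600.2 s = 93.34 min.
Node shift per orbit = (5600.2/86166) × 360° = 23.40°.
Equatorial spacing = 23.40 × 111.2 km/° = 2601 km.
At 46° latitude, spacing = 2601 × cos(46°) = 1807 km.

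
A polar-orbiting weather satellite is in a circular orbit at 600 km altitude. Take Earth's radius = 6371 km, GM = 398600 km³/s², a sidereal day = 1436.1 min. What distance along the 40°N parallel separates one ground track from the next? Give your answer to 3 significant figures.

Semi-major axis a = 6371 + 600 = 6971 km. Period T = 2π√(a³/μ) = 2π√(6971³/398600) = 5792.3 s = 96.54 min.
Node shift per orbit = (5792.3/86166) × 360° = 24.20°.
Equatorial spacing = 24.20 × 111.2 km/° = 2691 km.
At 40° latitude, spacing = 2691 × cos(40°) = 2061 km.

2060 km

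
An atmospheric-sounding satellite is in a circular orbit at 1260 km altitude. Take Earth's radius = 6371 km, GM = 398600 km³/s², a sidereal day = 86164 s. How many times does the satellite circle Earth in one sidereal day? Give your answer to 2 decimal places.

12.99

Semi-major axis a = 6371 + 1260 = 7631 km. Period T = 2π√(a³/μ) = 2π√(7631³/398600) = 6634.1 s = 110.57 min.
Orbits per sidereal day = 86164 / 6634.1 = 12.988.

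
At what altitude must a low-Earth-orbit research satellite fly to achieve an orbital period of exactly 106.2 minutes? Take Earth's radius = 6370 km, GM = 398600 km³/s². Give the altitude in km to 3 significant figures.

T = 106.2 min = 6372.0 s.
From T = 2π√(a³/μ): a = (μ T²/4π²)^(1/3) = (398600 × 6372.0² / 4π²)^(1/3) = 7429 km.
Altitude h = a − R = 7429 − 6370 = 1059 km.

1060 km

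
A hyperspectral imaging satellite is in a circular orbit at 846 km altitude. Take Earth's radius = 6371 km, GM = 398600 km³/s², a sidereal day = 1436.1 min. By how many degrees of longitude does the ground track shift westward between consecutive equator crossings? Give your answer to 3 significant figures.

Semi-major axis a = 6371 + 846 = 7217 km. Period T = 2π√(a³/μ) = 2π√(7217³/398600) = 6101.6 s = 101.69 min.
During one orbit Earth rotates (6101.6 / 86166) × 360° = 25.49°.

25.5°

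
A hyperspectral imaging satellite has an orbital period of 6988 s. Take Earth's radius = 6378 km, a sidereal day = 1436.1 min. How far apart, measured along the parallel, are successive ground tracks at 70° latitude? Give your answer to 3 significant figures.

1110 km

Node shift per orbit = (6988.0/86166) × 360° = 29.20°.
Equatorial spacing = 29.20 × 111.3 km/° = 3250 km.
At 70° latitude, spacing = 3250 × cos(70°) = 1112 km.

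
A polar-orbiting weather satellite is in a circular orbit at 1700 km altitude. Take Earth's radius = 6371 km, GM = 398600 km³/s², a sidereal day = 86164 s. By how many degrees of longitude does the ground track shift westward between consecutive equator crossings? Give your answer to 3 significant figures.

30.1°

Semi-major axis a = 6371 + 1700 = 8071 km. Period T = 2π√(a³/μ) = 2π√(8071³/398600) = 7216.1 s = 120.27 min.
During one orbit Earth rotates (7216.1 / 86164) × 360° = 30.15°.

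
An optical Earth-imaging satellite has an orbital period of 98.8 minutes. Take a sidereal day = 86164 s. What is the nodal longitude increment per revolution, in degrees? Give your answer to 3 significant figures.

24.8°

T = 98.8 min = 5928.0 s.
During one orbit Earth rotates (5928.0 / 86164) × 360° = 24.77°.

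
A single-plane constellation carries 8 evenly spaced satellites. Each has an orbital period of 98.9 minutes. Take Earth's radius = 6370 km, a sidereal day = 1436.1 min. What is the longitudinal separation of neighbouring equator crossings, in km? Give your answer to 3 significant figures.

T = 98.9 min = 5934.0 s.
Single-satellite node shift = (5934.0/86166) × 360° = 24.79°.
With 8 satellites evenly phased, successive equator crossings are 24.79/8 = 3.099° apart.
That is 3.099 × 111.2 = 345 km at the equator.

345 km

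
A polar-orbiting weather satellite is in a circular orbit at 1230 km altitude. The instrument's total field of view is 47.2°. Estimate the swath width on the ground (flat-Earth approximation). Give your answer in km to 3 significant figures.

1070 km

Half-angle = 47.2°/2 = 23.6°.
Swath width ≈ 2h·tan(θ/2) = 2 × 1230 × tan(23.6°) = 1074.7 km.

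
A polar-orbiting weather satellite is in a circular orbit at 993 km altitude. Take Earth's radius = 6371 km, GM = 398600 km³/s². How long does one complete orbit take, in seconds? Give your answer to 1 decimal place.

Semi-major axis a = 6371 + 993 = 7364 km. Period T = 2π√(a³/μ) = 2π√(7364³/398600) = 6289.0 s = 104.82 min.

6289.0 seconds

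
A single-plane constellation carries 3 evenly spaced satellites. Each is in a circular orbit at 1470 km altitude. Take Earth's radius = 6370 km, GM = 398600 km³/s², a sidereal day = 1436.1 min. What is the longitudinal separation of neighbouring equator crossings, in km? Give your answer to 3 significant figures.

1070 km

Semi-major axis a = 6370 + 1470 = 7840 km. Period T = 2π√(a³/μ) = 2π√(7840³/398600) = 6908.5 s = 115.14 min.
Single-satellite node shift = (6908.5/86166) × 360° = 28.86°.
With 3 satellites evenly phased, successive equator crossings are 28.86/3 = 9.621° apart.
That is 9.621 × 111.2 = 1070 km at the equator.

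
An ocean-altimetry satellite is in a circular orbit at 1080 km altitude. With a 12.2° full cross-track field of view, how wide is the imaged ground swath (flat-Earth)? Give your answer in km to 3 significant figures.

Half-angle = 12.2°/2 = 6.1°.
Swath width ≈ 2h·tan(θ/2) = 2 × 1080 × tan(6.1°) = 230.8 km.

231 km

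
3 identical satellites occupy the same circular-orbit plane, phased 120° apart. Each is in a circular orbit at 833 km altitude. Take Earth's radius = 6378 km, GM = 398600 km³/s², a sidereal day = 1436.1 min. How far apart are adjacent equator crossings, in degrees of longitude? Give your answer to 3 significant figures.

8.49°

Semi-major axis a = 6378 + 833 = 7211 km. Period T = 2π√(a³/μ) = 2π√(7211³/398600) = 6094.0 s = 101.57 min.
Single-satellite node shift = (6094.0/86166) × 360° = 25.46°.
With 3 satellites evenly phased, successive equator crossings are 25.46/3 = 8.487° apart.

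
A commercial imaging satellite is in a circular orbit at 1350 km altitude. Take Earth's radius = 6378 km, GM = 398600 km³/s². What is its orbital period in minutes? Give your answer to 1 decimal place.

Semi-major axis a = 6378 + 1350 = 7728 km. Period T = 2π√(a³/μ) = 2π√(7728³/398600) = 6761.0 s = 112.68 min.

112.7 min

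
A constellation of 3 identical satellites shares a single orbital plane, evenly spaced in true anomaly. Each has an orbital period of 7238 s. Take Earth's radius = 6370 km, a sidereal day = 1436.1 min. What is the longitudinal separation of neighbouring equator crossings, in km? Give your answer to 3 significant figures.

1120 km

Single-satellite node shift = (7238.0/86166) × 360° = 30.24°.
With 3 satellites evenly phased, successive equator crossings are 30.24/3 = 10.080° apart.
That is 10.080 × 111.2 = 1121 km at the equator.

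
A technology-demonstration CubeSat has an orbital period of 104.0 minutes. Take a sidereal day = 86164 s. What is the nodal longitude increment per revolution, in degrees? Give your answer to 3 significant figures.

T = 104.0 min = 6240.0 s.
During one orbit Earth rotates (6240.0 / 86164) × 360° = 26.07°.

26.1°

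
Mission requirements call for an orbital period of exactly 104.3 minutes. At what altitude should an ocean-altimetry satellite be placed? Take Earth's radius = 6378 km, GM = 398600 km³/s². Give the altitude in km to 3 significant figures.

T = 104.3 min = 6258.0 s.
From T = 2π√(a³/μ): a = (μ T²/4π²)^(1/3) = (398600 × 6258.0² / 4π²)^(1/3) = 7340 km.
Altitude h = a − R = 7340 − 6378 = 962 km.

962 km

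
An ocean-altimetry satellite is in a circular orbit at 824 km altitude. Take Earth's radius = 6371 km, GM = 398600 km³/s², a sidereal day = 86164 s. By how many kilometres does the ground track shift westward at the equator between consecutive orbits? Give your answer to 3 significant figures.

2820 km

Semi-major axis a = 6371 + 824 = 7195 km. Period T = 2π√(a³/μ) = 2π√(7195³/398600) = 6073.8 s = 101.23 min.
During one orbit Earth rotates (6073.8 / 86164) × 360° = 25.38°.
At the equator that is 25.38° × (2π·6371/360) km/° = 25.38 × 111.2 = 2822 km.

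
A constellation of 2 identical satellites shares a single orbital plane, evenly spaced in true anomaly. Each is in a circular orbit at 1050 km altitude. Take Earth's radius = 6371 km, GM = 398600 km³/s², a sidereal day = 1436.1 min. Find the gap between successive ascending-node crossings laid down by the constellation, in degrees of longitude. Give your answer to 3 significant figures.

13.3°

Semi-major axis a = 6371 + 1050 = 7421 km. Period T = 2π√(a³/μ) = 2π√(7421³/398600) = 6362.2 s = 106.04 min.
Single-satellite node shift = (6362.2/86166) × 360° = 26.58°.
With 2 satellites evenly phased, successive equator crossings are 26.58/2 = 13.291° apart.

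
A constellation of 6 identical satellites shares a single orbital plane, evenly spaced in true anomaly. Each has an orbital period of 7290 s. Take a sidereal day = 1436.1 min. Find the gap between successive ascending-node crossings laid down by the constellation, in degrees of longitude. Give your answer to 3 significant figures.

5.08°

Single-satellite node shift = (7290.0/86166) × 360° = 30.46°.
With 6 satellites evenly phased, successive equator crossings are 30.46/6 = 5.076° apart.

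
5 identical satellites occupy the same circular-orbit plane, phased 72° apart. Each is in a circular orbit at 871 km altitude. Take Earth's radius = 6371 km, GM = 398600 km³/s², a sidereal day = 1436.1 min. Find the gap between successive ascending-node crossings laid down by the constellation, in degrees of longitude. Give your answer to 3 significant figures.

5.13°

Semi-major axis a = 6371 + 871 = 7242 km. Period T = 2π√(a³/μ) = 2π√(7242³/398600) = 6133.4 s = 102.22 min.
Single-satellite node shift = (6133.4/86166) × 360° = 25.63°.
With 5 satellites evenly phased, successive equator crossings are 25.63/5 = 5.125° apart.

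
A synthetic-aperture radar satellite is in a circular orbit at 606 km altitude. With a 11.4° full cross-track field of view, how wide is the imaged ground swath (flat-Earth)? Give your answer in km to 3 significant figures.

121 km

Half-angle = 11.4°/2 = 5.7°.
Swath width ≈ 2h·tan(θ/2) = 2 × 606 × tan(5.7°) = 121.0 km.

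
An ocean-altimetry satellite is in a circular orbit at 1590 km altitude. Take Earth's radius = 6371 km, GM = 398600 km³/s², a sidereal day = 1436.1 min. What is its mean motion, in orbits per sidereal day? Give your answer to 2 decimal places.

12.19

Semi-major axis a = 6371 + 1590 = 7961 km. Period T = 2π√(a³/μ) = 2π√(7961³/398600) = 7069.1 s = 117.82 min.
Orbits per sidereal day = 86166 / 7069.1 = 12.189.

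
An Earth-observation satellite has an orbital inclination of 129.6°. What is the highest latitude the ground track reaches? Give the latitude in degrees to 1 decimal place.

50.4°

Retrograde orbit: the ground track reaches ±(180° − i) = ±(180 − 129.6) = ±50.4°.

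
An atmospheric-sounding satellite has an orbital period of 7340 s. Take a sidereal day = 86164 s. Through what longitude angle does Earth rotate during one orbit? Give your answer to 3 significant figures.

30.7°

During one orbit Earth rotates (7340.0 / 86164) × 360° = 30.67°.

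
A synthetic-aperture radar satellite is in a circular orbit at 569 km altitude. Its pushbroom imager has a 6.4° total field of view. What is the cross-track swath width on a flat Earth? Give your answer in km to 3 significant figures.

63.6 km

Half-angle = 6.4°/2 = 3.2°.
Swath width ≈ 2h·tan(θ/2) = 2 × 569 × tan(3.2°) = 63.6 km.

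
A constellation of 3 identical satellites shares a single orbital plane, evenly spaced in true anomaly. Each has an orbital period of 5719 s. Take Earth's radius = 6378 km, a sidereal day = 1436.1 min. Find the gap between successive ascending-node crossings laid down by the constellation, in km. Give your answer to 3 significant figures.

887 km

Single-satellite node shift = (5719.0/86166) × 360° = 23.89°.
With 3 satellites evenly phased, successive equator crossings are 23.89/3 = 7.965° apart.
That is 7.965 × 111.3 = 887 km at the equator.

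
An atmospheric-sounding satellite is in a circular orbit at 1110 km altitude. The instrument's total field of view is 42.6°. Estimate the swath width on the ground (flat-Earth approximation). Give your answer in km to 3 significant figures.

Half-angle = 42.6°/2 = 21.3°.
Swath width ≈ 2h·tan(θ/2) = 2 × 1110 × tan(21.3°) = 865.5 km.

866 km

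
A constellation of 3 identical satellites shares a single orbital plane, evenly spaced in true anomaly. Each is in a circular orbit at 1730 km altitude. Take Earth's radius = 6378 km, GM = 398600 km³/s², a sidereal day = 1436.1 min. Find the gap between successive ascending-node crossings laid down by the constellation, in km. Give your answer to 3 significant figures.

1130 km

Semi-major axis a = 6378 + 1730 = 8108 km. Period T = 2π√(a³/μ) = 2π√(8108³/398600) = 7265.8 s = 121.10 min.
Single-satellite node shift = (7265.8/86166) × 360° = 30.36°.
With 3 satellites evenly phased, successive equator crossings are 30.36/3 = 10.119° apart.
That is 10.119 × 111.3 = 1126 km at the equator.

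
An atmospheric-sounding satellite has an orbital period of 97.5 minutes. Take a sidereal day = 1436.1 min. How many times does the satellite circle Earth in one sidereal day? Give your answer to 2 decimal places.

T = 97.5 min = 5850.0 s.
Orbits per sidereal day = 86166 / 5850.0 = 14.729.

14.73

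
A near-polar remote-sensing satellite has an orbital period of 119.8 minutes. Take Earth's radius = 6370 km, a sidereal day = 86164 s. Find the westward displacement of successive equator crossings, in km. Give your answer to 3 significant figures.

T = 119.8 min = 7188.0 s.
During one orbit Earth rotates (7188.0 / 86164) × 360° = 30.03°.
At the equator that is 30.03° × (2π·6370/360) km/° = 30.03 × 111.2 = 3339 km.

3340 km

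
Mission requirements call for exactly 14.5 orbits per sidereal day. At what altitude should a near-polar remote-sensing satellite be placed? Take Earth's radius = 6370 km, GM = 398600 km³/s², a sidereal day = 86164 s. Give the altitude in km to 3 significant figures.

Required period T = 86164 / 14.5 = 5942.3 s.
From T = 2π√(a³/μ): a = (μ T²/4π²)^(1/3) = (398600 × 5942.3² / 4π²)^(1/3) = 7091 km.
Altitude h = a − R = 7091 − 6370 = 721 km.

721 km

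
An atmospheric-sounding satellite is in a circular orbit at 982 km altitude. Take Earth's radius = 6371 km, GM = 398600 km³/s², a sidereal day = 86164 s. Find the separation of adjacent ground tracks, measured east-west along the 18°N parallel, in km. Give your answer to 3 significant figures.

2770 km

Semi-major axis a = 6371 + 982 = 7353 km. Period T = 2π√(a³/μ) = 2π√(7353³/398600) = 6274.9 s = 104.58 min.
Node shift per orbit = (6274.9/86164) × 360° = 26.22°.
Equatorial spacing = 26.22 × 111.2 km/° = 2915 km.
At 18° latitude, spacing = 2915 × cos(18°) = 2773 km.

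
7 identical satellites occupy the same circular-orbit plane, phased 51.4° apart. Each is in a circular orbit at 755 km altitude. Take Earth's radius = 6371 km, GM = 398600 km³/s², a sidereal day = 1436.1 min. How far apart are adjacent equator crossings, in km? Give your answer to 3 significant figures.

397 km

Semi-major axis a = 6371 + 755 = 7126 km. Period T = 2π√(a³/μ) = 2π√(7126³/398600) = 5986.6 s = 99.78 min.
Single-satellite node shift = (5986.6/86166) × 360° = 25.01°.
With 7 satellites evenly phased, successive equator crossings are 25.01/7 = 3.573° apart.
That is 3.573 × 111.2 = 397 km at the equator.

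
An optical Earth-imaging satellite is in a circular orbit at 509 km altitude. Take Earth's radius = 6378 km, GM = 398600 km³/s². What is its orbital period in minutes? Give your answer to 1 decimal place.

Semi-major axis a = 6378 + 509 = 6887 km. Period T = 2π√(a³/μ) = 2π√(6887³/398600) = 5688.0 s = 94.80 min.

94.8 min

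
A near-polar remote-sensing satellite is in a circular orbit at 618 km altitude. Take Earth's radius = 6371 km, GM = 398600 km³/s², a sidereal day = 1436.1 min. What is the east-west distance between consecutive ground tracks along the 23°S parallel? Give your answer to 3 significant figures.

Semi-major axis a = 6371 + 618 = 6989 km. Period T = 2π√(a³/μ) = 2π√(6989³/398600) = 5814.8 s = 96.91 min.
Node shift per orbit = (5814.8/86166) × 360° = 24.29°.
Equatorial spacing = 24.29 × 111.2 km/° = 2701 km.
At 23° latitude, spacing = 2701 × cos(23°) = 2487 km.

2490 km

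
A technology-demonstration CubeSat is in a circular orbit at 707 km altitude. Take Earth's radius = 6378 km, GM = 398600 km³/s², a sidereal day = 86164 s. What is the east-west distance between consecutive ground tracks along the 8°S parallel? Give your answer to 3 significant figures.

Semi-major axis a = 6378 + 707 = 7085 km. Period T = 2π√(a³/μ) = 2π√(7085³/398600) = 5935.0 s = 98.92 min.
Node shift per orbit = (5935.0/86164) × 360° = 24.80°.
Equatorial spacing = 24.80 × 111.3 km/° = 2760 km.
At 8° latitude, spacing = 2760 × cos(8°) = 2733 km.

2730 km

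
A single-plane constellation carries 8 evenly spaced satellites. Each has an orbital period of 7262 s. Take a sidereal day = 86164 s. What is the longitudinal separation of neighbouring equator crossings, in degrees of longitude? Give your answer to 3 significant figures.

Single-satellite node shift = (7262.0/86164) × 360° = 30.34°.
With 8 satellites evenly phased, successive equator crossings are 30.34/8 = 3.793° apart.

3.79°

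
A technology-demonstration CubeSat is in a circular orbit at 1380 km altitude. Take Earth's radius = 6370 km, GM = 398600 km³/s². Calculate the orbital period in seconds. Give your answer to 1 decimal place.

6789.9 seconds

Semi-major axis a = 6370 + 1380 = 7750 km. Period T = 2π√(a³/μ) = 2π√(7750³/398600) = 6789.9 s = 113.17 min.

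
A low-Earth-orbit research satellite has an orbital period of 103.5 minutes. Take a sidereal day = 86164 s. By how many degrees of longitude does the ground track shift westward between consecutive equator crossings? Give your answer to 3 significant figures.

T = 103.5 min = 6210.0 s.
During one orbit Earth rotates (6210.0 / 86164) × 360° = 25.95°.

25.9°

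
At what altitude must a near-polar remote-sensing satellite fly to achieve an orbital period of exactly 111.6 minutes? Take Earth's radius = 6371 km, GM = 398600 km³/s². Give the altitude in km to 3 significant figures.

1310 km

T = 111.6 min = 6696.0 s.
From T = 2π√(a³/μ): a = (μ T²/4π²)^(1/3) = (398600 × 6696.0² / 4π²)^(1/3) = 7678 km.
Altitude h = a − R = 7678 − 6371 = 1307 km.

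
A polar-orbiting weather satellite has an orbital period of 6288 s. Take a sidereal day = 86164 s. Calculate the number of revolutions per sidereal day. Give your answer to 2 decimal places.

Orbits per sidereal day = 86164 / 6288.0 = 13.703.

13.70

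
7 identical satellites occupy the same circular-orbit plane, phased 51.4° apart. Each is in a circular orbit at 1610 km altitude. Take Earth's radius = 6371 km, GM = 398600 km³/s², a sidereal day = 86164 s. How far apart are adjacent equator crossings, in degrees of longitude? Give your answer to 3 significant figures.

Semi-major axis a = 6371 + 1610 = 7981 km. Period T = 2π√(a³/μ) = 2π√(7981³/398600) = 7095.7 s = 118.26 min.
Single-satellite node shift = (7095.7/86164) × 360° = 29.65°.
With 7 satellites evenly phased, successive equator crossings are 29.65/7 = 4.235° apart.

4.24°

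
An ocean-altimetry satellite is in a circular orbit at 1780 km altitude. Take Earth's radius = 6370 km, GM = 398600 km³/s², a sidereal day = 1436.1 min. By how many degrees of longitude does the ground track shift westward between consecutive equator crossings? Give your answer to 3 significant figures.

Semi-major axis a = 6370 + 1780 = 8150 km. Period T = 2π√(a³/μ) = 2π√(8150³/398600) = 7322.3 s = 122.04 min.
During one orbit Earth rotates (7322.3 / 86166) × 360° = 30.59°.

30.6°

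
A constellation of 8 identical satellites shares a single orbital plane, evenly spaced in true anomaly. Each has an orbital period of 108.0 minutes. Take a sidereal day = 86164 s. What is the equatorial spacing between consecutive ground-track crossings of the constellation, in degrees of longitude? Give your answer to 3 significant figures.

T = 108.0 min = 6480.0 s.
Single-satellite node shift = (6480.0/86164) × 360° = 27.07°.
With 8 satellites evenly phased, successive equator crossings are 27.07/8 = 3.384° apart.

3.38°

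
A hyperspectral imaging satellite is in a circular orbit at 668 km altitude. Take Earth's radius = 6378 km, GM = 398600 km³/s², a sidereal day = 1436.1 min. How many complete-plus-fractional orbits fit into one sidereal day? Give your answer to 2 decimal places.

Semi-major axis a = 6378 + 668 = 7046 km. Period T = 2π√(a³/μ) = 2π√(7046³/398600) = 5886.1 s = 98.10 min.
Orbits per sidereal day = 86166 / 5886.1 = 14.639.

14.64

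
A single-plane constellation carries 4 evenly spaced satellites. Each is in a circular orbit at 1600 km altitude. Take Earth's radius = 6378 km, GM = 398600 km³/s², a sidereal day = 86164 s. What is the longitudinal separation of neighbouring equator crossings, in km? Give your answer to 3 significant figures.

825 km

Semi-major axis a = 6378 + 1600 = 7978 km. Period T = 2π√(a³/μ) = 2π√(7978³/398600) = 7091.7 s = 118.20 min.
Single-satellite node shift = (7091.7/86164) × 360° = 29.63°.
With 4 satellites evenly phased, successive equator crossings are 29.63/4 = 7.407° apart.
That is 7.407 × 111.3 = 825 km at the equator.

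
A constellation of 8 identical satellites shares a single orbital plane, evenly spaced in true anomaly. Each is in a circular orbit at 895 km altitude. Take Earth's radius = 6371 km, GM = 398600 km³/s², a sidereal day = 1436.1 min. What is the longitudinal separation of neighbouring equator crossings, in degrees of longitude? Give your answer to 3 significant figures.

Semi-major axis a = 6371 + 895 = 7266 km. Period T = 2π√(a³/μ) = 2π√(7266³/398600) = 6163.9 s = 102.73 min.
Single-satellite node shift = (6163.9/86166) × 360° = 25.75°.
With 8 satellites evenly phased, successive equator crossings are 25.75/8 = 3.219° apart.

3.22°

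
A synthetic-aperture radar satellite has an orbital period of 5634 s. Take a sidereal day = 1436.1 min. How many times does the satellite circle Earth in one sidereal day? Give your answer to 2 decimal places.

15.29

Orbits per sidereal day = 86166 / 5634.0 = 15.294.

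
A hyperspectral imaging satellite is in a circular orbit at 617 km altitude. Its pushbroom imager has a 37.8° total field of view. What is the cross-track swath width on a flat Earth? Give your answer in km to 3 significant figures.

Half-angle = 37.8°/2 = 18.9°.
Swath width ≈ 2h·tan(θ/2) = 2 × 617 × tan(18.9°) = 422.5 km.

422 km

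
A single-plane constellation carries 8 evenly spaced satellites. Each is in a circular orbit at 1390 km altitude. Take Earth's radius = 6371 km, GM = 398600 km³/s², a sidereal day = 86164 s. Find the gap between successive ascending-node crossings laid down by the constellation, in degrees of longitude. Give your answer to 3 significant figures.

3.55°

Semi-major axis a = 6371 + 1390 = 7761 km. Period T = 2π√(a³/μ) = 2π√(7761³/398600) = 6804.4 s = 113.41 min.
Single-satellite node shift = (6804.4/86164) × 360° = 28.43°.
With 8 satellites evenly phased, successive equator crossings are 28.43/8 = 3.554° apart.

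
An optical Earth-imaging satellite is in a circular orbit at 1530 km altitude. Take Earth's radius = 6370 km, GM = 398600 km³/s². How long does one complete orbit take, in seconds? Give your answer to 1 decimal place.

Semi-major axis a = 6370 + 1530 = 7900 km. Period T = 2π√(a³/μ) = 2π√(7900³/398600) = 6988.0 s = 116.47 min.

6988.0 seconds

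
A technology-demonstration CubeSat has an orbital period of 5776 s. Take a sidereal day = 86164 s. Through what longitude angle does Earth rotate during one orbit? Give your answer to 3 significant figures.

24.1°

During one orbit Earth rotates (5776.0 / 86164) × 360° = 24.13°.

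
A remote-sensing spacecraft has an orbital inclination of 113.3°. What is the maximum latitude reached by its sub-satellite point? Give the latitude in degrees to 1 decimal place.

66.7°

Retrograde orbit: the ground track reaches ±(180° − i) = ±(180 − 113.3) = ±66.7°.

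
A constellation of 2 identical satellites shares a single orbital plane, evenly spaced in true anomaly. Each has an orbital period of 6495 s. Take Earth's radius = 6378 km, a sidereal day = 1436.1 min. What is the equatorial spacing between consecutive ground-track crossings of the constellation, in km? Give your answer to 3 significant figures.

Single-satellite node shift = (6495.0/86166) × 360° = 27.14°.
With 2 satellites evenly phased, successive equator crossings are 27.14/2 = 13.568° apart.
That is 13.568 × 111.3 = 1510 km at the equator.

1510 km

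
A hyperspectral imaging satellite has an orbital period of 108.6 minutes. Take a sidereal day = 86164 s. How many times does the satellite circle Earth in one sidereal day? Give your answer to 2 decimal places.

T = 108.6 min = 6516.0 s.
Orbits per sidereal day = 86164 / 6516.0 = 13.223.

13.22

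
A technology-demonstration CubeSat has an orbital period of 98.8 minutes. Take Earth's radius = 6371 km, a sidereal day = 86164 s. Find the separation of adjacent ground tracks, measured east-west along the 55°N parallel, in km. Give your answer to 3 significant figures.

T = 98.8 min = 5928.0 s.
Node shift per orbit = (5928.0/86164) × 360° = 24.77°.
Equatorial spacing = 24.77 × 111.2 km/° = 2754 km.
At 55° latitude, spacing = 2754 × cos(55°) = 1580 km.

1580 km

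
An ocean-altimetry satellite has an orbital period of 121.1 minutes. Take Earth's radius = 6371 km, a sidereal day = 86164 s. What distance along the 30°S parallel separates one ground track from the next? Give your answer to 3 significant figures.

2920 km

T = 121.1 min = 7266.0 s.
Node shift per orbit = (7266.0/86164) × 360° = 30.36°.
Equatorial spacing = 30.36 × 111.2 km/° = 3376 km.
At 30° latitude, spacing = 3376 × cos(30°) = 2923 km.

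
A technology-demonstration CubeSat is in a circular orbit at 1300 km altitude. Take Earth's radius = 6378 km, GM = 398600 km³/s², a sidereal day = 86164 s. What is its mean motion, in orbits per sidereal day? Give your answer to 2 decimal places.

12.87

Semi-major axis a = 6378 + 1300 = 7678 km. Period T = 2π√(a³/μ) = 2π√(7678³/398600) = 6695.5 s = 111.59 min.
Orbits per sidereal day = 86164 / 6695.5 = 12.869.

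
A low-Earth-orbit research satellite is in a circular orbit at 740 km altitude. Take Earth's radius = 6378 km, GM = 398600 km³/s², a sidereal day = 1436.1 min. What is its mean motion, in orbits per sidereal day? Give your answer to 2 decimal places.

Semi-major axis a = 6378 + 740 = 7118 km. Period T = 2π√(a³/μ) = 2π√(7118³/398600) = 5976.5 s = 99.61 min.
Orbits per sidereal day = 86166 / 5976.5 = 14.417.

14.42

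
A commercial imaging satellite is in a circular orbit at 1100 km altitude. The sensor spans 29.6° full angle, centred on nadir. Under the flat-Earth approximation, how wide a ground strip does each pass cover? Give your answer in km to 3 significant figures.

Half-angle = 29.6°/2 = 14.8°.
Swath width ≈ 2h·tan(θ/2) = 2 × 1100 × tan(14.8°) = 581.3 km.

581 km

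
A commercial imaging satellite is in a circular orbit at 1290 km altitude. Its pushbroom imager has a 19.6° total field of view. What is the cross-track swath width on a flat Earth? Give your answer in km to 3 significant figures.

446 km

Half-angle = 19.6°/2 = 9.8°.
Swath width ≈ 2h·tan(θ/2) = 2 × 1290 × tan(9.8°) = 445.6 km.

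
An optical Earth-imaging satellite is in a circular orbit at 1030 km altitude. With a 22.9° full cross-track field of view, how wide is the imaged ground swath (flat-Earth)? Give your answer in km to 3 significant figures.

Half-angle = 22.9°/2 = 11.45°.
Swath width ≈ 2h·tan(θ/2) = 2 × 1030 × tan(11.45°) = 417.2 km.

417 km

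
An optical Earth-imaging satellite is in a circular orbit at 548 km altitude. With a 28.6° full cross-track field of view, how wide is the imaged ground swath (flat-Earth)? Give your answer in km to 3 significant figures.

Half-angle = 28.6°/2 = 14.3°.
Swath width ≈ 2h·tan(θ/2) = 2 × 548 × tan(14.3°) = 279.4 km.

279 km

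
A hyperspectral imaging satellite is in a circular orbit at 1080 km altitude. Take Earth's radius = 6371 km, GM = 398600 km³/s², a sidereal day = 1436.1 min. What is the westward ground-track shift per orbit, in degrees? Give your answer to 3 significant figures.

Semi-major axis a = 6371 + 1080 = 7451 km. Period T = 2π√(a³/μ) = 2π√(7451³/398600) = 6400.8 s = 106.68 min.
During one orbit Earth rotates (6400.8 / 86166) × 360° = 26.74°.

26.7°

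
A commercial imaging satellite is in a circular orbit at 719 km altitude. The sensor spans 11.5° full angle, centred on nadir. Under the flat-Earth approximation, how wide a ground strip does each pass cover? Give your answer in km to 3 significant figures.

Half-angle = 11.5°/2 = 5.75°.
Swath width ≈ 2h·tan(θ/2) = 2 × 719 × tan(5.75°) = 144.8 km.

145 km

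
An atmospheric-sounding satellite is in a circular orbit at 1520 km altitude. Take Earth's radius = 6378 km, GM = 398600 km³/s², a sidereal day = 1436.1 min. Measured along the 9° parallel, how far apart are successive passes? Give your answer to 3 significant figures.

Semi-major axis a = 6378 + 1520 = 7898 km. Period T = 2π√(a³/μ) = 2π√(7898³/398600) = 6985.3 s = 116.42 min.
Node shift per orbit = (6985.3/86166) × 360° = 29.18°.
Equatorial spacing = 29.18 × 111.3 km/° = 3249 km.
At 9° latitude, spacing = 3249 × cos(9°) = 3209 km.

3210 km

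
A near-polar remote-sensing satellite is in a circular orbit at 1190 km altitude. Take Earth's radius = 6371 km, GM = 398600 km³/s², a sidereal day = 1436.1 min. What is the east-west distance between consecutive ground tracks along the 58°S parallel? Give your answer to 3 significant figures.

Semi-major axis a = 6371 + 1190 = 7561 km. Period T = 2π√(a³/μ) = 2π√(7561³/398600) = 6543.0 s = 109.05 min.
Node shift per orbit = (6543.0/86166) × 360° = 27.34°.
Equatorial spacing = 27.34 × 111.2 km/° = 3040 km.
At 58° latitude, spacing = 3040 × cos(58°) = 1611 km.

1610 km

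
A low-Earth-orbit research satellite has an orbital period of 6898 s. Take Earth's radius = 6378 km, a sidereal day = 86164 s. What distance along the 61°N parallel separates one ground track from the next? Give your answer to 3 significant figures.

1560 km

Node shift per orbit = (6898.0/86164) × 360° = 28.82°.
Equatorial spacing = 28.82 × 111.3 km/° = 3208 km.
At 61° latitude, spacing = 3208 × cos(61°) = 1555 km.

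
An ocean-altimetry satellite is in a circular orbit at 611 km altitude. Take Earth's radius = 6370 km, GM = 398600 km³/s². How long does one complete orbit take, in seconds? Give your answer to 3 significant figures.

Semi-major axis a = 6370 + 611 = 6981 km. Period T = 2π√(a³/μ) = 2π√(6981³/398600) = 5804.8 s = 96.75 min.

5800 seconds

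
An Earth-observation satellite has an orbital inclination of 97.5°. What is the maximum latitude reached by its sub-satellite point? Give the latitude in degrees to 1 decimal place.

82.5°

Retrograde orbit: the ground track reaches ±(180° − i) = ±(180 − 97.5) = ±82.5°.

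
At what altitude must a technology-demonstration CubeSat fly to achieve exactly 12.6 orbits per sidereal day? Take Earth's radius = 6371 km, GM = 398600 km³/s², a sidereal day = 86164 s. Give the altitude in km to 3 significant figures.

1420 km

Required period T = 86164 / 12.6 = 6838.4 s.
From T = 2π√(a³/μ): a = (μ T²/4π²)^(1/3) = (398600 × 6838.4² / 4π²)^(1/3) = 7787 km.
Altitude h = a − R = 7787 − 6371 = 1416 km.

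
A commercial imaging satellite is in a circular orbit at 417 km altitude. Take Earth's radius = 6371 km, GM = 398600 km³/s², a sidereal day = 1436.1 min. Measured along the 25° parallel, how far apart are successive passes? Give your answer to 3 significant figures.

Semi-major axis a = 6371 + 417 = 6788 km. Period T = 2π√(a³/μ) = 2π√(6788³/398600) = 5565.8 s = 92.76 min.
Node shift per orbit = (5565.8/86166) × 360° = 23.25°.
Equatorial spacing = 23.25 × 111.2 km/° = 2586 km.
At 25° latitude, spacing = 2586 × cos(25°) = 2343 km.

2340 km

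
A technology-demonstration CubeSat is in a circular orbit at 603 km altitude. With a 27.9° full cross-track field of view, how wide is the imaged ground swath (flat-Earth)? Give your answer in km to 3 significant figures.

300 km

Half-angle = 27.9°/2 = 13.95°.
Swath width ≈ 2h·tan(θ/2) = 2 × 603 × tan(13.95°) = 299.6 km.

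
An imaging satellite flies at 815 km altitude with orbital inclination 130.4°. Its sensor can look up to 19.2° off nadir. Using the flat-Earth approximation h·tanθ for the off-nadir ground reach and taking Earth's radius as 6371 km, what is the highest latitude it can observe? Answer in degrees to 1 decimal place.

52.2°

Retrograde orbit: the ground track reaches ±(180° − i) = ±(180 − 130.4) = ±49.6°.
Sensor half-swath on the ground ≈ 815·tan(19.2°) = 284 km = 2.55° of latitude.
Maximum observable latitude ≈ 49.6 + 2.55 = 52.2°.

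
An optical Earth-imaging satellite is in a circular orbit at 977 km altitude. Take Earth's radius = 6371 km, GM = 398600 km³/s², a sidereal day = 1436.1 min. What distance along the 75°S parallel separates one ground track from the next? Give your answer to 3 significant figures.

Semi-major axis a = 6371 + 977 = 7348 km. Period T = 2π√(a³/μ) = 2π√(7348³/398600) = 6268.5 s = 104.48 min.
Node shift per orbit = (6268.5/86166) × 360° = 26.19°.
Equatorial spacing = 26.19 × 111.2 km/° = 2912 km.
At 75° latitude, spacing = 2912 × cos(75°) = 754 km.

754 km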